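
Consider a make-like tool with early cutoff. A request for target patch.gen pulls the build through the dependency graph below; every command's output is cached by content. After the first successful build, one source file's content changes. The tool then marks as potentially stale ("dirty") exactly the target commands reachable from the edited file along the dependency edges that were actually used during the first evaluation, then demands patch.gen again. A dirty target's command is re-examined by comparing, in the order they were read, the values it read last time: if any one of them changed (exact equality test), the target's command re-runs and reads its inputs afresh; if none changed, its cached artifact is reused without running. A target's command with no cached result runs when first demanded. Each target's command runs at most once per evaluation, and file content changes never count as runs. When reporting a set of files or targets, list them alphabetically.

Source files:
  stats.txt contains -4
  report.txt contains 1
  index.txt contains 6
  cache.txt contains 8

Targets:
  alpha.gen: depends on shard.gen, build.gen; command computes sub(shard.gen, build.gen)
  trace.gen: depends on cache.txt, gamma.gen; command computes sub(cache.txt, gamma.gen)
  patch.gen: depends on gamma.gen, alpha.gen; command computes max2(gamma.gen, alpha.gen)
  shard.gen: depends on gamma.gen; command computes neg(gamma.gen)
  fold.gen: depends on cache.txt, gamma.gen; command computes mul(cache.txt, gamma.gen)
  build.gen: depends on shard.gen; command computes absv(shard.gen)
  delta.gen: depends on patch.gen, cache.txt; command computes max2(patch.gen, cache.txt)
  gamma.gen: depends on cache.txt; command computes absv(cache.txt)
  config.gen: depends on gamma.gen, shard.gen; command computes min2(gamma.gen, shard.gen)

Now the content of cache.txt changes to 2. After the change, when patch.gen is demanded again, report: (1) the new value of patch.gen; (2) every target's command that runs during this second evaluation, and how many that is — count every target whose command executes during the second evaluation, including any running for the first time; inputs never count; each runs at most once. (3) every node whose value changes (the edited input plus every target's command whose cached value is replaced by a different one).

Demanding patch.gen again yields 2.
5 target commands run: alpha.gen, build.gen, gamma.gen, patch.gen, shard.gen.
The nodes whose values change: alpha.gen, build.gen, cache.txt, gamma.gen, patch.gen, shard.gen.

First demand of the output computes:
  gamma.gen = absv(8) = 8
  shard.gen = neg(8) = -8
  build.gen = absv(-8) = 8
  alpha.gen = sub(-8, 8) = -16
  patch.gen = max2(8, -16) = 8

After the edit, cleaning proceeds:
  gamma.gen: a read changed (cache.txt 8->2) — executes, giving 2.
  shard.gen: a read changed (gamma.gen 8->2) — executes, giving -2.
  build.gen: a read changed (shard.gen -8->-2) — executes, giving 2.
  alpha.gen: a read changed (shard.gen -8->-2; build.gen 8->2) — executes, giving -4.
  patch.gen: a read changed (gamma.gen 8->2; alpha.gen -16->-4) — executes, giving 2.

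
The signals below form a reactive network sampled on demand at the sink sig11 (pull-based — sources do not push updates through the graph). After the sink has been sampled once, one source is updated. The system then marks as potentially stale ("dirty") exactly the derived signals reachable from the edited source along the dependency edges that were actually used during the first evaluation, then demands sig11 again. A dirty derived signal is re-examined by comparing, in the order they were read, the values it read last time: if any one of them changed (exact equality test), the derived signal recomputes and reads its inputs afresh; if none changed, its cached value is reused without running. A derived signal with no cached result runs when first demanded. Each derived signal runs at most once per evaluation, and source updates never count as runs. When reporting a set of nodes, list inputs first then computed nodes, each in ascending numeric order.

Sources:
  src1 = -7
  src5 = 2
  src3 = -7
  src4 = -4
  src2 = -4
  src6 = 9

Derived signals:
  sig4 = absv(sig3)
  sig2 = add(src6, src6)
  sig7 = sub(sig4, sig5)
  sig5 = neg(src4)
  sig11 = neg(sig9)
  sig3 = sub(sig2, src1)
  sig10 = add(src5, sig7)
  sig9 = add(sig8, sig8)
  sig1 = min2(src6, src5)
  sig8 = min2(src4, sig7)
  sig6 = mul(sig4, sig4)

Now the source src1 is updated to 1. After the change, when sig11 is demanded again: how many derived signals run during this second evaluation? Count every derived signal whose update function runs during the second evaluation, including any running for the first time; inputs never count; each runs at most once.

Run set: sig3, sig4, sig7, sig8 (4 run).
The important point: sig8 recomputes to an identical value, and the output ends up unchanged.

Initial pass — values computed on the first demand:
  sig2 = add(9, 9) = 18
  sig3 = sub(18, -7) = 25
  sig4 = absv(25) = 25
  sig5 = neg(-4) = 4
  sig7 = sub(25, 4) = 21
  sig8 = min2(-4, 21) = -4
  sig9 = add(-4, -4) = -8
  sig11 = neg(-8) = 8

Second demand — change propagation:
  sig3: re-runs because src1 -7->1; new result 17.
  sig4: re-runs because sig3 25->17; new result 17.
  sig7: re-runs because sig4 25->17; new result 13.
  sig8: re-runs because sig7 21->13; new result -4 (unchanged).
  sig9: re-examined; everything it read last time is the same (sig8 unchanged, sig8 unchanged) — cache -8 kept, no run.
  sig11: re-examined; everything it read last time is the same (sig9 unchanged) — cache 8 kept, no run.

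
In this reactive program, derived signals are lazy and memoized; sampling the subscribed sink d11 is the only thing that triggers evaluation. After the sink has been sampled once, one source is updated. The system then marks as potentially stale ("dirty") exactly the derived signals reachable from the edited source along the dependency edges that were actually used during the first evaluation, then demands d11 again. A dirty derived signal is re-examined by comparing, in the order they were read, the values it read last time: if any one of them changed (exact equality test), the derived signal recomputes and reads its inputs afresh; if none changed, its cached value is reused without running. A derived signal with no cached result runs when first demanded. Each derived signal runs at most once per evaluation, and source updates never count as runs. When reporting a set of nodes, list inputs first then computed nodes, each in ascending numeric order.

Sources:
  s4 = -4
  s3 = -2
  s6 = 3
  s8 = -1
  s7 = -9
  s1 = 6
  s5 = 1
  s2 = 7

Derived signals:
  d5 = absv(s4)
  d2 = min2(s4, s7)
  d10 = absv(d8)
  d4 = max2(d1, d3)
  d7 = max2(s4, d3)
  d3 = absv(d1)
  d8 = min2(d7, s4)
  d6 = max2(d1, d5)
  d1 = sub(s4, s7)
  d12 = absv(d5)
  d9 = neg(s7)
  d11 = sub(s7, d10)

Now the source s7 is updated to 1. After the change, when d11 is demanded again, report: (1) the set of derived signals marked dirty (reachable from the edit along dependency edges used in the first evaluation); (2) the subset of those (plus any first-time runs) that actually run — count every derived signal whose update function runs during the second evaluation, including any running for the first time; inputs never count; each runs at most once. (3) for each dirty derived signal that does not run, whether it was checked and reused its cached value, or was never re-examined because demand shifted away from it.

First demand of the output computes:
  d1 = sub(-4, -9) = 5
  d3 = absv(5) = 5
  d7 = max2(-4, 5) = 5
  d8 = min2(5, -4) = -4
  d10 = absv(-4) = 4
  d11 = sub(-9, 4) = -13

After the edit, cleaning proceeds:
  d1: a read changed (s7 -9->1) — executes, giving -5.
  d3: a read changed (d1 5->-5) — executes, giving 5 — identical to its old value.
  d7: dirty, but its reads are unchanged (s4 unchanged, d3 unchanged); cached 5 stands.
  d8: dirty, but its reads are unchanged (d7 unchanged, s4 unchanged); cached -4 stands.
  d10: dirty, but its reads are unchanged (d8 unchanged); cached 4 stands.
  d11: a read changed (s7 -9->1) — executes, giving -3.

Note where the cutoff bites: d7 is checked, finds nothing changed, and keeps its cache.

The edit dirties: d1, d3, d7, d8, d10, d11.
3 derived signals run: d1, d3, d11.
Cache hits after checking: d7, d8, d10.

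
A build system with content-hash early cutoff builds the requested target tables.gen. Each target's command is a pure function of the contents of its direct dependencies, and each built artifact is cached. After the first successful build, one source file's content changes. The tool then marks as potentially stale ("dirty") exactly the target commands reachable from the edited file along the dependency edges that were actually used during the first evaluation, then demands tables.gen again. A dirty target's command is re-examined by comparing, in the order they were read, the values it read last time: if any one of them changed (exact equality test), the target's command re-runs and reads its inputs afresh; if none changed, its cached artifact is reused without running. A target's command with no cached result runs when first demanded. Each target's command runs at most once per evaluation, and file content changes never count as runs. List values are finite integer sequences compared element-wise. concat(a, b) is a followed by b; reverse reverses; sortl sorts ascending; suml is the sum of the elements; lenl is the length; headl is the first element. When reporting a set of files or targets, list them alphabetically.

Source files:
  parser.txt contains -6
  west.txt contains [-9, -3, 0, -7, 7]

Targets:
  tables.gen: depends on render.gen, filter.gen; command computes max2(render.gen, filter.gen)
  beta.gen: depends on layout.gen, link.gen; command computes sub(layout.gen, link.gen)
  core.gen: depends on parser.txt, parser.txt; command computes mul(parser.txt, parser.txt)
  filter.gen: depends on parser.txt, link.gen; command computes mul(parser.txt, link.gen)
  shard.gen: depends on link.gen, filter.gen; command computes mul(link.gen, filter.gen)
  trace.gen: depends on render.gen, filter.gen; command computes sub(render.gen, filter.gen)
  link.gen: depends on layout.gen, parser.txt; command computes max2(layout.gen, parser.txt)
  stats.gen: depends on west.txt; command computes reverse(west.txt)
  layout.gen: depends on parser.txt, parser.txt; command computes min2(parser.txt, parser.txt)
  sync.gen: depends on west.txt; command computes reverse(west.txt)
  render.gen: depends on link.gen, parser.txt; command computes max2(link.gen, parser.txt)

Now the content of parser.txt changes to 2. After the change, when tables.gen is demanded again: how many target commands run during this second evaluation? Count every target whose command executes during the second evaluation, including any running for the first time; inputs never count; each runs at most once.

First evaluation (everything demanded from the output):
  layout.gen = min2(-6, -6) = -6
  link.gen = max2(-6, -6) = -6
  filter.gen = mul(-6, -6) = 36
  render.gen = max2(-6, -6) = -6
  tables.gen = max2(-6, 36) = 36

Propagation after the edit:
  layout.gen: runs — parser.txt -6->2; parser.txt -6->2; result 2.
  link.gen: runs — layout.gen -6->2; parser.txt -6->2; result 2.
  filter.gen: runs — parser.txt -6->2; link.gen -6->2; result 4.
  render.gen: runs — link.gen -6->2; parser.txt -6->2; result 2.
  tables.gen: runs — render.gen -6->2; filter.gen 36->4; result 4.

Target commands that run: filter.gen, layout.gen, link.gen, render.gen, tables.gen — 5 in total.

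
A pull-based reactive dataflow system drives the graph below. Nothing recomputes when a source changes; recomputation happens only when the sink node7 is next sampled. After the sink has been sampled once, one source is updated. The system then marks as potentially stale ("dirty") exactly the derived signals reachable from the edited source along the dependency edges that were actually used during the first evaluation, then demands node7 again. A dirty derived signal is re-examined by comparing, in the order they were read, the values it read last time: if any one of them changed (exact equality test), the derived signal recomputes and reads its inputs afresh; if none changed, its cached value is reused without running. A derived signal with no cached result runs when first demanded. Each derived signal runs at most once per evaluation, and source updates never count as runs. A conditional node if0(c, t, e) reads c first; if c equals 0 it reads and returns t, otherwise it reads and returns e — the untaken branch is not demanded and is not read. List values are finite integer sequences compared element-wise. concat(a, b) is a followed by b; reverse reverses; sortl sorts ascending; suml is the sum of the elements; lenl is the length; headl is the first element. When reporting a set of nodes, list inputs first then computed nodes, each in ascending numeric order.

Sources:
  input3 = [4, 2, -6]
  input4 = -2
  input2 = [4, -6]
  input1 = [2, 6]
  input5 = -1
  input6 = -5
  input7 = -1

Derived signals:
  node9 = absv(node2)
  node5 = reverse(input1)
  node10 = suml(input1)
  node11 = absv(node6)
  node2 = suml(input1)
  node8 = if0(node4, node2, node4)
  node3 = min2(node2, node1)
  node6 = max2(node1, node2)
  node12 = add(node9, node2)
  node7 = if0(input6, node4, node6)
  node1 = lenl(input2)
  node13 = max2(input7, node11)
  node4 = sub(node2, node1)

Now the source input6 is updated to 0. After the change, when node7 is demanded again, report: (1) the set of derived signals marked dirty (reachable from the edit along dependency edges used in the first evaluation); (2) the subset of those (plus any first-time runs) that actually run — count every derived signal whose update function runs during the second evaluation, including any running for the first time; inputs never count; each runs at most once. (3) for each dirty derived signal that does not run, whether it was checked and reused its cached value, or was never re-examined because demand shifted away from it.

First evaluation (everything demanded from the output):
  node1 = lenl([4, -6]) = 2
  node2 = suml([2, 6]) = 8
  node6 = max2(2, 8) = 8
  node7 = if0(input6=-5 -> else branch node6) = 8

Propagation after the edit:
  node4: demanded for the first time — runs, produces 6.
  node7: runs — input6 -5->0; result 6.

Key observation: a condition flipped, so demand reaches new nodes — node4 runs for the first time.

Marked dirty: node7.
Derived signals that run: node4, node7 — 2 in total.
Every dirty derived signal ran.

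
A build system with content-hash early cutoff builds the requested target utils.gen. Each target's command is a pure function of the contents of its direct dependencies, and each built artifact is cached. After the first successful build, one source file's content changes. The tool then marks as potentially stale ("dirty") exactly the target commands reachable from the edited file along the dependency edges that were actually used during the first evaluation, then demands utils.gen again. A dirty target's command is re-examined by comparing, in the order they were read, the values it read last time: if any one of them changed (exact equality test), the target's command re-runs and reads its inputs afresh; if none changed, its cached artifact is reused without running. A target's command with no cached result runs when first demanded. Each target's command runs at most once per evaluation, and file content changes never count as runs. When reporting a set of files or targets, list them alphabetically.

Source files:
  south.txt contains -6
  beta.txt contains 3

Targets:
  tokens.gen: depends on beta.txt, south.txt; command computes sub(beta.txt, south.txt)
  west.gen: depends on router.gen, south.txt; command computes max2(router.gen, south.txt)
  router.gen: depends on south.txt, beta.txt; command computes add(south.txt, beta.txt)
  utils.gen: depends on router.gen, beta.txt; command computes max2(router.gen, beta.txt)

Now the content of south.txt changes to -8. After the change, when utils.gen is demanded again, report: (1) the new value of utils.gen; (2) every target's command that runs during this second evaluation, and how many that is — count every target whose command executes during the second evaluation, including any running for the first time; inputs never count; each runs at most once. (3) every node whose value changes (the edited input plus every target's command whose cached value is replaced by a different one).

New value of utils.gen: 3.
Target commands that run: router.gen, utils.gen — 2 in total.
Values that change: router.gen, south.txt.

First evaluation (everything demanded from the output):
  router.gen = add(-6, 3) = -3
  utils.gen = max2(-3, 3) = 3

Propagation after the edit:
  router.gen: runs — south.txt -6->-8; result -5.
  utils.gen: runs — router.gen -3->-5; result 3 (same value as before).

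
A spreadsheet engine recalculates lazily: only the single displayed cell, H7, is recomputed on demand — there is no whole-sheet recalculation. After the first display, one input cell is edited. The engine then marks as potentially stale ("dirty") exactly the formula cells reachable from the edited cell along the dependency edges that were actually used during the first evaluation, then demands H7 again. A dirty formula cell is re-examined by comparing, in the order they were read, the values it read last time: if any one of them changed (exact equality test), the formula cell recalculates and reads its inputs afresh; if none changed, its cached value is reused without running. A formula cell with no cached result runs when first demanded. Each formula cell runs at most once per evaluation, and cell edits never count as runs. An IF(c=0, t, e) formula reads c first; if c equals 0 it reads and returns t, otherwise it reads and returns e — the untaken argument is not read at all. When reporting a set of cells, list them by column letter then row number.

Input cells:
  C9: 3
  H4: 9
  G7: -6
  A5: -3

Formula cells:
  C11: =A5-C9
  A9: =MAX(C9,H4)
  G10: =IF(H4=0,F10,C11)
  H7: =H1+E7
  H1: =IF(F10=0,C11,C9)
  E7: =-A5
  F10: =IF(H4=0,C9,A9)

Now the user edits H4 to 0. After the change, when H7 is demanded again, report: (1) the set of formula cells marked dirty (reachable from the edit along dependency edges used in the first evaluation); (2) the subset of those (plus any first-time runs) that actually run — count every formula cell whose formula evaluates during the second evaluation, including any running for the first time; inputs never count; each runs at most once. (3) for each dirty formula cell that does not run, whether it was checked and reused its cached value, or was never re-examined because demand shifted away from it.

Marked dirty: A9, F10, H1, H7.
Formula cells that run: F10, H1 — 2 in total.
Checked but reused from cache: H7.
Never re-examined (demand shifted away): A9.
Key observation: a condition flipped, so demand moved to the other branch — A9 is never re-examined.

First evaluation (everything demanded from the output):
  A9 = MAX(3, 9) = 9
  E7 = -(-3) = 3
  F10 = IF(H4=0: H4=9 -> else branch A9) = 9
  H1 = IF(F10=0: F10=9 -> else branch C9) = 3
  H7 = 3 + 3 = 6

Propagation after the edit:
  A9: marked dirty but never re-examined — demand shifted away from it.
  F10: runs — H4 9->0; result 3.
  H1: runs — F10 9->3; result 3 (same value as before).
  H7: checked — values it read are unchanged (H1 unchanged, E7 unchanged); reused cached 6 without running.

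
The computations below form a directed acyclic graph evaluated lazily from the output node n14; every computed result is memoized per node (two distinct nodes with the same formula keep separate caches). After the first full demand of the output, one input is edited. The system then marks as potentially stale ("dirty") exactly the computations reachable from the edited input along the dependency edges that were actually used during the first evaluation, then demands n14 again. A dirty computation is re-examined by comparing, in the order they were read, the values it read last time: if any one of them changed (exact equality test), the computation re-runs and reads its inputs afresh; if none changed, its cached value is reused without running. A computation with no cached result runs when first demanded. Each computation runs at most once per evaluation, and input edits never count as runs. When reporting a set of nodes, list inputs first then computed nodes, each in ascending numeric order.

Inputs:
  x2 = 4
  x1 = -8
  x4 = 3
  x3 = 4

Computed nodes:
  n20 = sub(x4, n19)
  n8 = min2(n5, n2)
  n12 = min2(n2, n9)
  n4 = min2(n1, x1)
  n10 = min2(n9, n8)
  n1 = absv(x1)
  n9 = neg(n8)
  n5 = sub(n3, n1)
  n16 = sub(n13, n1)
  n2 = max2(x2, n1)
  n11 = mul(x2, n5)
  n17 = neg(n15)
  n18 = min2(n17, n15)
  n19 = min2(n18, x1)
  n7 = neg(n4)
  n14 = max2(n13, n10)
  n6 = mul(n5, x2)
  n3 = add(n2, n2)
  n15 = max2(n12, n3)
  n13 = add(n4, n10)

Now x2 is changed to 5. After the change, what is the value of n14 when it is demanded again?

Demanding n14 again yields -8.
Note the absorption at n2: it re-runs yet its value is the same, leaving the output's value untouched.

First demand of the output computes:
  n1 = absv(-8) = 8
  n2 = max2(4, 8) = 8
  n3 = add(8, 8) = 16
  n4 = min2(8, -8) = -8
  n5 = sub(16, 8) = 8
  n8 = min2(8, 8) = 8
  n9 = neg(8) = -8
  n10 = min2(-8, 8) = -8
  n13 = add(-8, -8) = -16
  n14 = max2(-16, -8) = -8

After the edit, cleaning proceeds:
  n2: a read changed (x2 4->5) — executes, giving 8 — identical to its old value.
  n3: dirty, but its reads are unchanged (n2 unchanged, n2 unchanged); cached 16 stands.
  n5: dirty, but its reads are unchanged (n3 unchanged, n1 unchanged); cached 8 stands.
  n8: dirty, but its reads are unchanged (n5 unchanged, n2 unchanged); cached 8 stands.
  n9: dirty, but its reads are unchanged (n8 unchanged); cached -8 stands.
  n10: dirty, but its reads are unchanged (n9 unchanged, n8 unchanged); cached -8 stands.
  n13: dirty, but its reads are unchanged (n4 unchanged, n10 unchanged); cached -16 stands.
  n14: dirty, but its reads are unchanged (n13 unchanged, n10 unchanged); cached -8 stands.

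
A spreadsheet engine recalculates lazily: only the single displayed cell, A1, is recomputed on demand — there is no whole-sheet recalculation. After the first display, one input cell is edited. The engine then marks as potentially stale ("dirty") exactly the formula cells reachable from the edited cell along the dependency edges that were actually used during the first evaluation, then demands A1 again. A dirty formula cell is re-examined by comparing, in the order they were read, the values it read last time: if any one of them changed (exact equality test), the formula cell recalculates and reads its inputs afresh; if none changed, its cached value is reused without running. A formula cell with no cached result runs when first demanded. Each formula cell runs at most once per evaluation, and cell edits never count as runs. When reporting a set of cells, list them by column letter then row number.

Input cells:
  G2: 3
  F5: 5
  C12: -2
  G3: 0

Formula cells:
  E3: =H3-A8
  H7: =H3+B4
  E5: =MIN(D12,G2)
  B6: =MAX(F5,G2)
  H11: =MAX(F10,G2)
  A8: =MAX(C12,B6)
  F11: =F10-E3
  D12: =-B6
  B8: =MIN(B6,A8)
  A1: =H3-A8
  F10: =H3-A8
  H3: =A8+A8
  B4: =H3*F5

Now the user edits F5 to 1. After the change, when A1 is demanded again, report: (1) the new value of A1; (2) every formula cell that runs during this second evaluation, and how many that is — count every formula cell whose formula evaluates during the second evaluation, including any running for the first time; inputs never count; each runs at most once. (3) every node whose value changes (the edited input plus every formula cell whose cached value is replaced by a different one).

New value of A1: 3.
Formula cells that run: A1, A8, B6, H3 — 4 in total.
Values that change: A1, A8, B6, F5, H3.

First evaluation (everything demanded from the output):
  B6 = MAX(5, 3) = 5
  A8 = MAX(-2, 5) = 5
  H3 = 5 + 5 = 10
  A1 = 10 - 5 = 5

Propagation after the edit:
  B6: runs — F5 5->1; result 3.
  A8: runs — B6 5->3; result 3.
  H3: runs — A8 5->3; A8 5->3; result 6.
  A1: runs — H3 10->6; A8 5->3; result 3.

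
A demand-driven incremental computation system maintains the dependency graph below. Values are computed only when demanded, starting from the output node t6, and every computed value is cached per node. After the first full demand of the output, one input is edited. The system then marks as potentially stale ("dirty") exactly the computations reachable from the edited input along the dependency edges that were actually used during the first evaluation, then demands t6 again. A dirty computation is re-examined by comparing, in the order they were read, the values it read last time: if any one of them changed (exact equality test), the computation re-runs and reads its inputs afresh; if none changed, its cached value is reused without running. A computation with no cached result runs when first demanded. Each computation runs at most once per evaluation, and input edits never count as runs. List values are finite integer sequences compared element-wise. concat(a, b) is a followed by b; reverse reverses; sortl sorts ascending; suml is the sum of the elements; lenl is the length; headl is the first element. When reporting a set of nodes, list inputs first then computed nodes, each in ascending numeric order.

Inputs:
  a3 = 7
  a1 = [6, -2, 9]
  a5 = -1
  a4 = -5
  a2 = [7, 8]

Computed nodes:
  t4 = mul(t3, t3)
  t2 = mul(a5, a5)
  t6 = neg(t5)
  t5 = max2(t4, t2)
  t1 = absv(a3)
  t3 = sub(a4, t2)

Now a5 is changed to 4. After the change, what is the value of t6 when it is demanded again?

First evaluation (everything demanded from the output):
  t2 = mul(-1, -1) = 1
  t3 = sub(-5, 1) = -6
  t4 = mul(-6, -6) = 36
  t5 = max2(36, 1) = 36
  t6 = neg(36) = -36

Propagation after the edit:
  t2: runs — a5 -1->4; a5 -1->4; result 16.
  t3: runs — t2 1->16; result -21.
  t4: runs — t3 -6->-21; t3 -6->-21; result 441.
  t5: runs — t4 36->441; t2 1->16; result 441.
  t6: runs — t5 36->441; result -441.

New value of t6: -441.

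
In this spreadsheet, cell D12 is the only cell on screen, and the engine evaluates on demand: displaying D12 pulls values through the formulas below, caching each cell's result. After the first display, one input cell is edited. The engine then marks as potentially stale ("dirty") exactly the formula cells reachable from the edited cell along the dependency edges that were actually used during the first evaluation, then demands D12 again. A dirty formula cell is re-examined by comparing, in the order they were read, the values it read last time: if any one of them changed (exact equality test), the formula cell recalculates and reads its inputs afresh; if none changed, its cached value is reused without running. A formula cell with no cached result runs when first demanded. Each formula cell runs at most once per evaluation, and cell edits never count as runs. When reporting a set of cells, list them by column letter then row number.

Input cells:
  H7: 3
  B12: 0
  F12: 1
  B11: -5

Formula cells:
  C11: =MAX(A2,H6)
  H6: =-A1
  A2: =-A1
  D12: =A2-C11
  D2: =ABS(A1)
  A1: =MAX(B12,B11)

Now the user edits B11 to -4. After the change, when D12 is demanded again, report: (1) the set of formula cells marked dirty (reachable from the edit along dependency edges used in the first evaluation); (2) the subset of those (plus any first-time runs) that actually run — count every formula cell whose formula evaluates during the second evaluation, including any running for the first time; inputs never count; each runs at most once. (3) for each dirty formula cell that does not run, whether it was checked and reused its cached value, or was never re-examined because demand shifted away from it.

Dirty set: A1, A2, C11, D12, H6.
Run set: A1 (1 run).
Re-examined without running (cache reused): A2, C11, D12, H6.
The important point: A1 recomputes to an identical value, and the output ends up unchanged.

Initial pass — values computed on the first demand:
  A1 = MAX(0, -5) = 0
  A2 = -(0) = 0
  H6 = -(0) = 0
  C11 = MAX(0, 0) = 0
  D12 = 0 - 0 = 0

Second demand — change propagation:
  A1: re-runs because B11 -5->-4; new result 0 (unchanged).
  A2: re-examined; everything it read last time is the same (A1 unchanged) — cache 0 kept, no run.
  H6: re-examined; everything it read last time is the same (A1 unchanged) — cache 0 kept, no run.
  C11: re-examined; everything it read last time is the same (A2 unchanged, H6 unchanged) — cache 0 kept, no run.
  D12: re-examined; everything it read last time is the same (A2 unchanged, C11 unchanged) — cache 0 kept, no run.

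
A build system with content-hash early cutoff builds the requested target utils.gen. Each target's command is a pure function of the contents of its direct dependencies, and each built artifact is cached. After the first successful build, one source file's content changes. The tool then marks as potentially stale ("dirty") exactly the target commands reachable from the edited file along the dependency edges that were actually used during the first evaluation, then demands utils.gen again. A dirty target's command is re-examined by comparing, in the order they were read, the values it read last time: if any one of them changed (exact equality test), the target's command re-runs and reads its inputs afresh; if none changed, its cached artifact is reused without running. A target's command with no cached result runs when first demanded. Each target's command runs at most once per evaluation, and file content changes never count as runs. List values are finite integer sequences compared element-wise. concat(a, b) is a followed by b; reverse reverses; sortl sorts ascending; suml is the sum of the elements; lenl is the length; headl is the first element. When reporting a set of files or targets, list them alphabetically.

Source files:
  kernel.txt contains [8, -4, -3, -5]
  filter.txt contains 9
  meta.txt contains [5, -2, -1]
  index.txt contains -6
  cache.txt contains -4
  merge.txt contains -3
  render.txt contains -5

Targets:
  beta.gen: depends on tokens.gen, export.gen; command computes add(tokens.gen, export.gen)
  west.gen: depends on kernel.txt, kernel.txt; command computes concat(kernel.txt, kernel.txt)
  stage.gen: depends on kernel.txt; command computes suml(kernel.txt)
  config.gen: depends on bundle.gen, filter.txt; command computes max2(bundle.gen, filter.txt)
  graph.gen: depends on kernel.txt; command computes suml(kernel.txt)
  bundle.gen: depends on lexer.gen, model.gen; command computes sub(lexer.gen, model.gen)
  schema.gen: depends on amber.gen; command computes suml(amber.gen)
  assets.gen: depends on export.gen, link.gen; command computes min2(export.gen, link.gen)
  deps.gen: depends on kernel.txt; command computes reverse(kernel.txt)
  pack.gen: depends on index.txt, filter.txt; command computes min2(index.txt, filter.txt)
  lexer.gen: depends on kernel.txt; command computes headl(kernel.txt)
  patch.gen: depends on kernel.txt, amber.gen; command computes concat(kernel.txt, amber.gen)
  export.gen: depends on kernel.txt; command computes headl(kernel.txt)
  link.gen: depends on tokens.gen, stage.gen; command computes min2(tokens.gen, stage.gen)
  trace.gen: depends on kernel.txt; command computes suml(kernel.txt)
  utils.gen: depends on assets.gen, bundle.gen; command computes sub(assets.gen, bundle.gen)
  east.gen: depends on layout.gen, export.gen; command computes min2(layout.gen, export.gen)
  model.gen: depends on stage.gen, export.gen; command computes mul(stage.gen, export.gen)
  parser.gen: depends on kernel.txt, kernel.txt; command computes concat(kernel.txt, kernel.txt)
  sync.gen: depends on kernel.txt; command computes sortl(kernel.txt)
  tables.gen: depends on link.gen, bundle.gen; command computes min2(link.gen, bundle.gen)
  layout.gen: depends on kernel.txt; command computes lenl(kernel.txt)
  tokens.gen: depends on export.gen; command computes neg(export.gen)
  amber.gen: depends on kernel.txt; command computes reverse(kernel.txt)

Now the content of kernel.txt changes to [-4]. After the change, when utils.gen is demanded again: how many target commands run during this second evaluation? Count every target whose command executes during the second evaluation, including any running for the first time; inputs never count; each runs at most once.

Target commands that run: assets.gen, bundle.gen, export.gen, lexer.gen, link.gen, model.gen, stage.gen, tokens.gen, utils.gen — 9 in total.

First evaluation (everything demanded from the output):
  export.gen = headl([8, -4, -3, -5]) = 8
  lexer.gen = headl([8, -4, -3, -5]) = 8
  stage.gen = suml([8, -4, -3, -5]) = -4
  model.gen = mul(-4, 8) = -32
  bundle.gen = sub(8, -32) = 40
  tokens.gen = neg(8) = -8
  link.gen = min2(-8, -4) = -8
  assets.gen = min2(8, -8) = -8
  utils.gen = sub(-8, 40) = -48

Propagation after the edit:
  export.gen: runs — kernel.txt [8, -4, -3, -5]->[-4]; result -4.
  lexer.gen: runs — kernel.txt [8, -4, -3, -5]->[-4]; result -4.
  stage.gen: runs — kernel.txt [8, -4, -3, -5]->[-4]; result -4 (same value as before).
  model.gen: runs — export.gen 8->-4; result 16.
  bundle.gen: runs — lexer.gen 8->-4; model.gen -32->16; result -20.
  tokens.gen: runs — export.gen 8->-4; result 4.
  link.gen: runs — tokens.gen -8->4; result -4.
  assets.gen: runs — export.gen 8->-4; link.gen -8->-4; result -4.
  utils.gen: runs — assets.gen -8->-4; bundle.gen 40->-20; result 16.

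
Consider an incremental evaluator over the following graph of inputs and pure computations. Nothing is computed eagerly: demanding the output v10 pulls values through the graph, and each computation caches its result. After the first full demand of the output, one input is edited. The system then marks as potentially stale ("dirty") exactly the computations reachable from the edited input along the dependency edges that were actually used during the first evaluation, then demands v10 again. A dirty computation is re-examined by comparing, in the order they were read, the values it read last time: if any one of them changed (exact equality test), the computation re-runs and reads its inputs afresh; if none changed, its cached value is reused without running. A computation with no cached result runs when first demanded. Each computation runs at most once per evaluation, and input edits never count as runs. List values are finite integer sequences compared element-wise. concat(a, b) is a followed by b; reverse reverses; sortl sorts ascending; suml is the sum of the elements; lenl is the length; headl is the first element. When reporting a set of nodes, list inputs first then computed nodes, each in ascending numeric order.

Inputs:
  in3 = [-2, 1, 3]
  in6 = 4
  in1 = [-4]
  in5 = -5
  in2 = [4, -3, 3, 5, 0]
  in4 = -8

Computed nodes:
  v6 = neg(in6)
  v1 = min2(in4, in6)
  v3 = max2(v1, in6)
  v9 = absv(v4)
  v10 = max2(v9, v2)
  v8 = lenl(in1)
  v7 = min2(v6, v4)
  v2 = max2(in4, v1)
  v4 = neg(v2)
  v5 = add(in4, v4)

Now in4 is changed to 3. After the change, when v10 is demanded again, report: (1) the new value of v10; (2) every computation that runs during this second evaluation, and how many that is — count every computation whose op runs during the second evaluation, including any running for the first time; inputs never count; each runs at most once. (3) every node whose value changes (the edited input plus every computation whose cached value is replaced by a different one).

v10 now evaluates to 3.
Run set: v1, v2, v4, v9, v10 (5 run).
Changed values: in4, v1, v2, v4, v9, v10.

Initial pass — values computed on the first demand:
  v1 = min2(-8, 4) = -8
  v2 = max2(-8, -8) = -8
  v4 = neg(-8) = 8
  v9 = absv(8) = 8
  v10 = max2(8, -8) = 8

Second demand — change propagation:
  v1: re-runs because in4 -8->3; new result 3.
  v2: re-runs because in4 -8->3; v1 -8->3; new result 3.
  v4: re-runs because v2 -8->3; new result -3.
  v9: re-runs because v4 8->-3; new result 3.
  v10: re-runs because v9 8->3; v2 -8->3; new result 3.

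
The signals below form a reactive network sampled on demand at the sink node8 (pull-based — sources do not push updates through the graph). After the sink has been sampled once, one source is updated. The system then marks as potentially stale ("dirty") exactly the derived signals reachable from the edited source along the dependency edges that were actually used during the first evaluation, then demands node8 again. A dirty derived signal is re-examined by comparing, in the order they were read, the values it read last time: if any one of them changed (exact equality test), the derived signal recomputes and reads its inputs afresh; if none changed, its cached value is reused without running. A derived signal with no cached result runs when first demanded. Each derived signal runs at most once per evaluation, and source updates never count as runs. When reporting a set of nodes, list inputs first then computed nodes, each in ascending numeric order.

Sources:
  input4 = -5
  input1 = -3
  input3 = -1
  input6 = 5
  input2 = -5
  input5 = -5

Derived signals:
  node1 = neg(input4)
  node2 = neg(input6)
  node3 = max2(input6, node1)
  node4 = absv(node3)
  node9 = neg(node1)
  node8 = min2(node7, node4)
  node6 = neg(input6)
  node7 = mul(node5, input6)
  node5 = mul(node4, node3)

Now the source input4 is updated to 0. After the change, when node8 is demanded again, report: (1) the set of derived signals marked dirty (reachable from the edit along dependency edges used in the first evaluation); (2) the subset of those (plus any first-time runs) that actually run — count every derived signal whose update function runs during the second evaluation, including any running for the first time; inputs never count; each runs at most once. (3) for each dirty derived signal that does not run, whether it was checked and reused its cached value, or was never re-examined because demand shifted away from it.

Dirty set: node1, node3, node4, node5, node7, node8.
Run set: node1, node3 (2 run).
Re-examined without running (cache reused): node4, node5, node7, node8.
The important point: node3 recomputes to an identical value, and the output ends up unchanged.

Initial pass — values computed on the first demand:
  node1 = neg(-5) = 5
  node3 = max2(5, 5) = 5
  node4 = absv(5) = 5
  node5 = mul(5, 5) = 25
  node7 = mul(25, 5) = 125
  node8 = min2(125, 5) = 5

Second demand — change propagation:
  node1: re-runs because input4 -5->0; new result 0.
  node3: re-runs because node1 5->0; new result 5 (unchanged).
  node4: re-examined; everything it read last time is the same (node3 unchanged) — cache 5 kept, no run.
  node5: re-examined; everything it read last time is the same (node4 unchanged, node3 unchanged) — cache 25 kept, no run.
  node7: re-examined; everything it read last time is the same (node5 unchanged, input6 unchanged) — cache 125 kept, no run.
  node8: re-examined; everything it read last time is the same (node7 unchanged, node4 unchanged) — cache 5 kept, no run.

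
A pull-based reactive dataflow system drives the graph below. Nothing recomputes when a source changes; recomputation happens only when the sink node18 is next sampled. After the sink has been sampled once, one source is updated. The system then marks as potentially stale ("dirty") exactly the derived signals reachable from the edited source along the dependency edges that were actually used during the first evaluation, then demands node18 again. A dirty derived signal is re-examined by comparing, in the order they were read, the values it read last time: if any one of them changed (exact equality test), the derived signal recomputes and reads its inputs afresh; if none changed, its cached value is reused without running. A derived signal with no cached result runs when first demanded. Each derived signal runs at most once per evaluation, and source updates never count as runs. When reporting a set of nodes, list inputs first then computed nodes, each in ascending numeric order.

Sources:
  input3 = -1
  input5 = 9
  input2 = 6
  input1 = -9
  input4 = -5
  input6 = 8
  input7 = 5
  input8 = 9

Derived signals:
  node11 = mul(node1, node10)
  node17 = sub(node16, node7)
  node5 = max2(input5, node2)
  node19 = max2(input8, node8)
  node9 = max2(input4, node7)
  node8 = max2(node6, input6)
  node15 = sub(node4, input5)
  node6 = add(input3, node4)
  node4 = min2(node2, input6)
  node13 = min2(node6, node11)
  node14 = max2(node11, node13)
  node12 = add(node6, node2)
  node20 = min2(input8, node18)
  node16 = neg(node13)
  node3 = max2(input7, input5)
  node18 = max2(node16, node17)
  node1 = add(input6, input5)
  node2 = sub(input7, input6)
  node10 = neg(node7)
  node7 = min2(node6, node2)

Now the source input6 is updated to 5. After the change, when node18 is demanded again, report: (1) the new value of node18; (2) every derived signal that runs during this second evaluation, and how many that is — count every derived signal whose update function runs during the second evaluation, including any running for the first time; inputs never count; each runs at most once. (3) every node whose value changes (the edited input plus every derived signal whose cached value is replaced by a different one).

New value of node18: 2.
Derived signals that run: node1, node2, node4, node6, node7, node10, node11, node13, node16, node17, node18 — 11 in total.
Values that change: input6, node1, node2, node4, node6, node7, node10, node11, node13, node16, node17, node18.

First evaluation (everything demanded from the output):
  node1 = add(8, 9) = 17
  node2 = sub(5, 8) = -3
  node4 = min2(-3, 8) = -3
  node6 = add(-1, -3) = -4
  node7 = min2(-4, -3) = -4
  node10 = neg(-4) = 4
  node11 = mul(17, 4) = 68
  node13 = min2(-4, 68) = -4
  node16 = neg(-4) = 4
  node17 = sub(4, -4) = 8
  node18 = max2(4, 8) = 8

Propagation after the edit:
  node1: runs — input6 8->5; result 14.
  node2: runs — input6 8->5; result 0.
  node4: runs — node2 -3->0; input6 8->5; result 0.
  node6: runs — node4 -3->0; result -1.
  node7: runs — node6 -4->-1; node2 -3->0; result -1.
  node10: runs — node7 -4->-1; result 1.
  node11: runs — node1 17->14; node10 4->1; result 14.
  node13: runs — node6 -4->-1; node11 68->14; result -1.
  node16: runs — node13 -4->-1; result 1.
  node17: runs — node16 4->1; node7 -4->-1; result 2.
  node18: runs — node16 4->1; node17 8->2; result 2.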